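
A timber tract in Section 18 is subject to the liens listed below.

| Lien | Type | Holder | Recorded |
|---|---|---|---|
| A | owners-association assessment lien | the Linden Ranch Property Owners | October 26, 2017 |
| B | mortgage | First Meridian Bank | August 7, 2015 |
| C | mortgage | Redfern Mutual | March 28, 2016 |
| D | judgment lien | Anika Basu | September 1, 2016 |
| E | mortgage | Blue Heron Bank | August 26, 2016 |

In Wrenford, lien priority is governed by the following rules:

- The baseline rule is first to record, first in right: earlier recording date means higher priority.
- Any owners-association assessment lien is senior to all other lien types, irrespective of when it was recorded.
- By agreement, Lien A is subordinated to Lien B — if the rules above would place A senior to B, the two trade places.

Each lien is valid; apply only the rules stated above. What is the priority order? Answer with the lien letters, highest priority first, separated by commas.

A, as an owners-association assessment lien, has superpriority and ranks first.
Remaining liens by effective date: B (August 7, 2015), C (March 28, 2016), E (August 26, 2016), D (September 1, 2016).
A is senior to B before the subordination, so the two trade places.

B, A, C, E, D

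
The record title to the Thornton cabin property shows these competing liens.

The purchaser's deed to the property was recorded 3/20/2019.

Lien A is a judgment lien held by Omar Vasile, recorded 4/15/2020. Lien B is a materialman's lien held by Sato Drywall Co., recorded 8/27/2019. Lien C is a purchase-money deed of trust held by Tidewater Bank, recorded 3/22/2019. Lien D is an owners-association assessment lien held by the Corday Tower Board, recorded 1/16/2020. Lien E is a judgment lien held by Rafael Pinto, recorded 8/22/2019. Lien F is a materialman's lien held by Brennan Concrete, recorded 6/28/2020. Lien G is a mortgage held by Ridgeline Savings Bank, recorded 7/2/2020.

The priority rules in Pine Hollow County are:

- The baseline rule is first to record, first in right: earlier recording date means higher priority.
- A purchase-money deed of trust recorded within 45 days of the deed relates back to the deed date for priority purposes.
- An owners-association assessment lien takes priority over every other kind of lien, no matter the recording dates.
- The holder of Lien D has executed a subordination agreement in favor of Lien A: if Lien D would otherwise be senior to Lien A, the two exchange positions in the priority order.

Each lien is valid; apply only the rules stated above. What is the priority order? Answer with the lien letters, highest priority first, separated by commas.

A, C, E, B, D, F, G

Effective dates after the stated exceptions: C relates back to the deed date 3/20/2019.
D is an owners-association assessment lien, so it outranks all other liens regardless of date.
Among the remaining liens, by effective date: C (3/20/2019), E (8/22/2019), B (8/27/2019), A (4/15/2020), F (6/28/2020), G (7/2/2020).
D is senior to A before the subordination, so the two trade places.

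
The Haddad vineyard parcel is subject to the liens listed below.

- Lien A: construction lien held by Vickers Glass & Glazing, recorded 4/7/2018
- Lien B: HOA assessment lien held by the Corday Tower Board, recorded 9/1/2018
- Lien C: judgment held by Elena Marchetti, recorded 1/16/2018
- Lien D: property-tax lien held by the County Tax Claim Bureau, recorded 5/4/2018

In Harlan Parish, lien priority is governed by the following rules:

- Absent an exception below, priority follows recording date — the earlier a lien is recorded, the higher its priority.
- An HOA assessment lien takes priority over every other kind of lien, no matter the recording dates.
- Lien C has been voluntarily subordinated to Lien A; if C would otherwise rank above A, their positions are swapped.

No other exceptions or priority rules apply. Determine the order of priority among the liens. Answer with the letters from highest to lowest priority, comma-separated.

B, A, C, D

B is an HOA assessment lien and takes priority over every other lien.
Among the remaining liens, by effective date: C (1/16/2018), A (4/7/2018), D (5/4/2018).
Because C would otherwise rank above A, the subordination swaps them.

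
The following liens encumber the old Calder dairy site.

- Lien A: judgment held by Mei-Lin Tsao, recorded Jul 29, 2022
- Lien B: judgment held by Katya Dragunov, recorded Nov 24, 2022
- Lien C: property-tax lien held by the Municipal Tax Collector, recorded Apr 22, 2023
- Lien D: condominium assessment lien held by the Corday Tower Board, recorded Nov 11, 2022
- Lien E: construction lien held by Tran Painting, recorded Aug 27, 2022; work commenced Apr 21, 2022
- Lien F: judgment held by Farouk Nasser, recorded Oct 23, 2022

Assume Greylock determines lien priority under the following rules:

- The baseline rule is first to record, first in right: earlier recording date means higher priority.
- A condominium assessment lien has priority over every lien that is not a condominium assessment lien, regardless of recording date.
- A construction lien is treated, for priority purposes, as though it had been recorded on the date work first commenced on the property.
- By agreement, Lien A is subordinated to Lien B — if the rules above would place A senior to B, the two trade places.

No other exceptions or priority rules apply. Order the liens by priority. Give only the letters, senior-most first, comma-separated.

D, E, B, F, A, C

Adjusting effective dates: E is treated as recorded Apr 21, 2022, the work-commencement date.
As a condominium assessment lien, D is senior to every other lien.
The other liens, earliest effective date first: E (Apr 21, 2022), A (Jul 29, 2022), F (Oct 23, 2022), B (Nov 24, 2022), C (Apr 22, 2023).
The subordination applies — A was senior to B — so A and B swap.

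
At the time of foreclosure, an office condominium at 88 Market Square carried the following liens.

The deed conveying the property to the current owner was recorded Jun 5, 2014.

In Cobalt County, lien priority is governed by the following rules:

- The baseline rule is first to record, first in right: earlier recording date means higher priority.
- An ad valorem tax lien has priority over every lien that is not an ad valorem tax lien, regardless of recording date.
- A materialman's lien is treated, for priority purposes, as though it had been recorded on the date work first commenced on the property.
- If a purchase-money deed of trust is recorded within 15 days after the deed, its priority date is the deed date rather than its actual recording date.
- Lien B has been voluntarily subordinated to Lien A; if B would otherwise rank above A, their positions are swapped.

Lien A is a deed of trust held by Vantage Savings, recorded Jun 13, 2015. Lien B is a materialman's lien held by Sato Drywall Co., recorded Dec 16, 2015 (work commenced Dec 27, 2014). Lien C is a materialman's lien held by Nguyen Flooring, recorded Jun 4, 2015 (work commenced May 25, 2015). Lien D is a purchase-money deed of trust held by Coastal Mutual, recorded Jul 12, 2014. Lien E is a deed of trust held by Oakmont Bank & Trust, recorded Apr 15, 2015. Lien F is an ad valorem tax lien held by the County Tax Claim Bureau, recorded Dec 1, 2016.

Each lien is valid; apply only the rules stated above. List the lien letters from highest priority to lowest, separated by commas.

F, D, A, E, C, B

Adjusting effective dates: B's effective date is Dec 27, 2014, when work began; C is treated as recorded May 25, 2015, the work-commencement date; D was recorded 37 days after the deed — beyond 15 days — so no relation-back applies.
F is an ad valorem tax lien, so it outranks all other liens regardless of date.
The other liens, earliest effective date first: D (Jul 12, 2014), B (Dec 27, 2014), E (Apr 15, 2015), C (May 25, 2015), A (Jun 13, 2015).
Because B would otherwise rank above A, the subordination swaps them.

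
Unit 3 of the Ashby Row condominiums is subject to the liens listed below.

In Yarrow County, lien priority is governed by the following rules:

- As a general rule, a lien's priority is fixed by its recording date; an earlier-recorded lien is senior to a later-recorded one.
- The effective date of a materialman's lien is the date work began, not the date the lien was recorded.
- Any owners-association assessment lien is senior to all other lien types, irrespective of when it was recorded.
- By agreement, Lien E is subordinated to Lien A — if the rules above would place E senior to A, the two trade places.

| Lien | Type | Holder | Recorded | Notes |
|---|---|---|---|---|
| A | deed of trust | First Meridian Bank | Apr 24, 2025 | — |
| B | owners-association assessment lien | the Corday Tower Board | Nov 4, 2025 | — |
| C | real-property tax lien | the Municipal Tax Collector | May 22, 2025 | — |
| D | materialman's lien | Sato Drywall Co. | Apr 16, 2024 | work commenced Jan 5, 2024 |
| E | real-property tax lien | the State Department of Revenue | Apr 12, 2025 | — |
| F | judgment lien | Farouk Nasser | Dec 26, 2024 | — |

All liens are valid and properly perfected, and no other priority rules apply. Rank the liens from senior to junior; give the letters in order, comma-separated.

Effective dates: D relates back to Jan 5, 2024 (work commenced).
B is an owners-association assessment lien, so it outranks all other liens regardless of date.
The other liens, earliest effective date first: D (Jan 5, 2024), F (Dec 26, 2024), E (Apr 12, 2025), A (Apr 24, 2025), C (May 22, 2025).
E is senior to A before the subordination, so the two trade places.

B, D, F, A, E, C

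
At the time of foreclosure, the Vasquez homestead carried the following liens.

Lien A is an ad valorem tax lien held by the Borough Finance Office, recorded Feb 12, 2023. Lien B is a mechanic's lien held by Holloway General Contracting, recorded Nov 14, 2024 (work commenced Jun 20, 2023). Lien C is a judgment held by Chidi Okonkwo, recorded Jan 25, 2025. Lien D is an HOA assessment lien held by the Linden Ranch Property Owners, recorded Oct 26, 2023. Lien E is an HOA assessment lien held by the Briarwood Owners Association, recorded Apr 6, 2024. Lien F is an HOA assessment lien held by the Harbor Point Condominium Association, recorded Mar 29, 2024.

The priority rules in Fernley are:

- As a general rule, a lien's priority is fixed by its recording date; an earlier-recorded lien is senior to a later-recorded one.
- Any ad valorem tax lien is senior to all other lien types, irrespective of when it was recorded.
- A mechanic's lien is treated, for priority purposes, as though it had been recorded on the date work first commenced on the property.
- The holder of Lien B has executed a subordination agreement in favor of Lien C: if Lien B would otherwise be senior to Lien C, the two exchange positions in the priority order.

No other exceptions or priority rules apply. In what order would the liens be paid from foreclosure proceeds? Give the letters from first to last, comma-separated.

A, C, D, F, E, B

First, effective dates: B is treated as recorded Jun 20, 2023, the work-commencement date.
As an ad valorem tax lien, A is senior to every other lien.
Remaining liens by effective date: B (Jun 20, 2023), D (Oct 26, 2023), F (Mar 29, 2024), E (Apr 6, 2024), C (Jan 25, 2025).
B is senior to C before the subordination, so the two trade places.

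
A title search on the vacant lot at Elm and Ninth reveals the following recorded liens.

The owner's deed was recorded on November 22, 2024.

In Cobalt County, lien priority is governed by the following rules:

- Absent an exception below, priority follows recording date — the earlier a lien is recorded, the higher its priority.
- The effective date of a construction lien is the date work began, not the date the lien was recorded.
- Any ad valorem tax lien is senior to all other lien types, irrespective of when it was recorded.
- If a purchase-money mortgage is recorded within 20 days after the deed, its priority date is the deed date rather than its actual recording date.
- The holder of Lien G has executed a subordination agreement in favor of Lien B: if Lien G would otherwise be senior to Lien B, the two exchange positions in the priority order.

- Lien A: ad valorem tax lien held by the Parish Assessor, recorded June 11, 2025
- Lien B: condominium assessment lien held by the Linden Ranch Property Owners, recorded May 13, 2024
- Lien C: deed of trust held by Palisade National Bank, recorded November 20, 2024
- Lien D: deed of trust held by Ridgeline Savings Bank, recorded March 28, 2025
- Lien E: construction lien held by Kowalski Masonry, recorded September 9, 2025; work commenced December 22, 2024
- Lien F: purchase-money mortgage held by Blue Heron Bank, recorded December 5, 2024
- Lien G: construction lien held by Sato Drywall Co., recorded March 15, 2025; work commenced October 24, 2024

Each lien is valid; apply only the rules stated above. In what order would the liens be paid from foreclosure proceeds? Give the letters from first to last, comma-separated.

Effective dates after the stated exceptions: E is treated as recorded December 22, 2024, the work-commencement date; F was recorded within the 20-day window, so its effective date is the deed date November 22, 2024; G is treated as recorded October 24, 2024, the work-commencement date.
A, as an ad valorem tax lien, has superpriority and ranks first.
Remaining liens by effective date: B (May 13, 2024), G (October 24, 2024), C (November 20, 2024), F (November 22, 2024), E (December 22, 2024), D (March 28, 2025).
G is already junior to B, so the subordination agreement changes nothing.

A, B, G, C, F, E, D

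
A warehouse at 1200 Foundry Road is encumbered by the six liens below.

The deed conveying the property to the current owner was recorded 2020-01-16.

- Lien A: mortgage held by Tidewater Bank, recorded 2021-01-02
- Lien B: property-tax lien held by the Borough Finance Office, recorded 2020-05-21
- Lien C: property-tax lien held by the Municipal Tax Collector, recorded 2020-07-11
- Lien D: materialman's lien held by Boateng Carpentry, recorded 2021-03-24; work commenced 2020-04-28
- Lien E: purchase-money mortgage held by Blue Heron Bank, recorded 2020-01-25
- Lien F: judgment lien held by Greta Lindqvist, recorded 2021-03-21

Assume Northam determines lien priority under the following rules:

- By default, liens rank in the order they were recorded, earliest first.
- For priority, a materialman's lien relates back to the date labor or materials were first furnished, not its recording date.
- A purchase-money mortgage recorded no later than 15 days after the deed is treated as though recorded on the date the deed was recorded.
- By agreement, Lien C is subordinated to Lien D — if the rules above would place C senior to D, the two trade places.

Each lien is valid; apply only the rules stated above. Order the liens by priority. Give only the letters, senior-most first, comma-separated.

Adjusting effective dates: D's effective date is 2020-04-28, when work began; E's effective date is the deed date, 2020-01-16.
By effective date, earliest first: E (2020-01-16), D (2020-04-28), B (2020-05-21), C (2020-07-11), A (2021-01-02), F (2021-03-21).
C already ranks below D; the subordination has no effect.

E, D, B, C, A, F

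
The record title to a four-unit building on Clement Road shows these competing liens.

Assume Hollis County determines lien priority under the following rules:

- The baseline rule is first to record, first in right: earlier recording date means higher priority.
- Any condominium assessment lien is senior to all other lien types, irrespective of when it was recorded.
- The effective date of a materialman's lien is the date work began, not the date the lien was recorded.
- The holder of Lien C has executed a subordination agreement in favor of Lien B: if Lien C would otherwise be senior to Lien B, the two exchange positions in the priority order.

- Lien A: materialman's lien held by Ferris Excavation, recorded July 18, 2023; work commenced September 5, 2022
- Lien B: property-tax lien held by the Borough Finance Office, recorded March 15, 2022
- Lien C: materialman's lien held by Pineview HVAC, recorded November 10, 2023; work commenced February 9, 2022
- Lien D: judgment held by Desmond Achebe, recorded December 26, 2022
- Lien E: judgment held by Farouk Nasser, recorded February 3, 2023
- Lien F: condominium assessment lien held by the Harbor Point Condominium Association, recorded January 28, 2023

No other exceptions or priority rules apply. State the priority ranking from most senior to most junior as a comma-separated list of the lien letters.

Effective dates after the stated exceptions: A relates back to September 5, 2022 (work commenced); C's effective date is February 9, 2022, when work began.
F is a condominium assessment lien, so it outranks all other liens regardless of date.
The other liens, earliest effective date first: C (February 9, 2022), B (March 15, 2022), A (September 5, 2022), D (December 26, 2022), E (February 3, 2023).
The subordination applies — C was senior to B — so C and B swap.

F, B, C, A, D, E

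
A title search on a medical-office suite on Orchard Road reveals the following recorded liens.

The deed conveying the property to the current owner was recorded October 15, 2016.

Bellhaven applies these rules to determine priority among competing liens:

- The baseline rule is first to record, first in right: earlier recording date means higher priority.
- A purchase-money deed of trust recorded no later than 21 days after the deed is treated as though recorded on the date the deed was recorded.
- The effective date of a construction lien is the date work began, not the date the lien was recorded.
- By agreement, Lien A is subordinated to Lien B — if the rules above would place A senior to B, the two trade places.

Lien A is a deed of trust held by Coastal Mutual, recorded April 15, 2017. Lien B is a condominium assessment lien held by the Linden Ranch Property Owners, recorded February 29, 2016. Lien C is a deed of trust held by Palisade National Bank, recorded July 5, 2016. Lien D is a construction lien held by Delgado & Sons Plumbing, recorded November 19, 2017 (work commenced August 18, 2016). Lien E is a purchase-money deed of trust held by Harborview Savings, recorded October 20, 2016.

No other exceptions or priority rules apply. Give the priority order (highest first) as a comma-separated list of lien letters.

B, C, D, E, A

Effective dates: D relates back to August 18, 2016 (work commenced); E relates back to the deed date October 15, 2016.
By effective date, earliest first: B (February 29, 2016), C (July 5, 2016), D (August 18, 2016), E (October 15, 2016), A (April 15, 2017).
A already ranks below B; the subordination has no effect.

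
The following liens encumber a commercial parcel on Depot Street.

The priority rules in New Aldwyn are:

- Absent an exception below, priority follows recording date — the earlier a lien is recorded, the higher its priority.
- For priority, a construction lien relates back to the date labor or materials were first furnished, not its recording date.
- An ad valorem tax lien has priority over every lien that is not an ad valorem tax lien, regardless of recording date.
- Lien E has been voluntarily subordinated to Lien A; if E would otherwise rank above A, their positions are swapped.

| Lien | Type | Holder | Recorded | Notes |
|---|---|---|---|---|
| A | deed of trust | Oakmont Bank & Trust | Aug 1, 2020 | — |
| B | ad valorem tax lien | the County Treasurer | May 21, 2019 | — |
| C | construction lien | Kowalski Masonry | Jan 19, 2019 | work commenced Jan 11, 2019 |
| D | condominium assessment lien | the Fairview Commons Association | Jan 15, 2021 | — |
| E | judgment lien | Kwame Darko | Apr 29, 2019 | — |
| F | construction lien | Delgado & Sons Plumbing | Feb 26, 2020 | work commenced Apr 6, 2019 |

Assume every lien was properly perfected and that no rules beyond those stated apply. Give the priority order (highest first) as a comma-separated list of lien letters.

B, C, F, A, E, D

First, effective dates: C relates back to Jan 11, 2019 (work commenced); F relates back to Apr 6, 2019 (work commenced).
B is an ad valorem tax lien and takes priority over every other lien.
The other liens, earliest effective date first: C (Jan 11, 2019), F (Apr 6, 2019), E (Apr 29, 2019), A (Aug 1, 2020), D (Jan 15, 2021).
E would otherwise be senior to A, so under the subordination agreement E and A exchange positions.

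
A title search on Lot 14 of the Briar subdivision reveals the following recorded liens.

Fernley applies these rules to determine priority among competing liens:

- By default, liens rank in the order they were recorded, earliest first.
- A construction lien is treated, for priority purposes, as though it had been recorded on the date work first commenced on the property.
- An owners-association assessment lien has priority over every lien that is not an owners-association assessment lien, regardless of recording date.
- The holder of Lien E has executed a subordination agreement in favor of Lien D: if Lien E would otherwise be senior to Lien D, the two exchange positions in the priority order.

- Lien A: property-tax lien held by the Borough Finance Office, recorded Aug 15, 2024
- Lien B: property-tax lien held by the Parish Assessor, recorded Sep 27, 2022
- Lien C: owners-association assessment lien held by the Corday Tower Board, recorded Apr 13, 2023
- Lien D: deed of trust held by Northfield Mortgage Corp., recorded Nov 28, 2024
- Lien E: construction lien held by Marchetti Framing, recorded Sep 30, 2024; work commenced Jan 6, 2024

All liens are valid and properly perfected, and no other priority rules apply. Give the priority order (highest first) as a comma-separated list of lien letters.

Adjusting effective dates: E is treated as recorded Jan 6, 2024, the work-commencement date.
C is an owners-association assessment lien, so it outranks all other liens regardless of date.
The other liens, earliest effective date first: B (Sep 27, 2022), E (Jan 6, 2024), A (Aug 15, 2024), D (Nov 28, 2024).
Because E would otherwise rank above D, the subordination swaps them.

C, B, D, A, E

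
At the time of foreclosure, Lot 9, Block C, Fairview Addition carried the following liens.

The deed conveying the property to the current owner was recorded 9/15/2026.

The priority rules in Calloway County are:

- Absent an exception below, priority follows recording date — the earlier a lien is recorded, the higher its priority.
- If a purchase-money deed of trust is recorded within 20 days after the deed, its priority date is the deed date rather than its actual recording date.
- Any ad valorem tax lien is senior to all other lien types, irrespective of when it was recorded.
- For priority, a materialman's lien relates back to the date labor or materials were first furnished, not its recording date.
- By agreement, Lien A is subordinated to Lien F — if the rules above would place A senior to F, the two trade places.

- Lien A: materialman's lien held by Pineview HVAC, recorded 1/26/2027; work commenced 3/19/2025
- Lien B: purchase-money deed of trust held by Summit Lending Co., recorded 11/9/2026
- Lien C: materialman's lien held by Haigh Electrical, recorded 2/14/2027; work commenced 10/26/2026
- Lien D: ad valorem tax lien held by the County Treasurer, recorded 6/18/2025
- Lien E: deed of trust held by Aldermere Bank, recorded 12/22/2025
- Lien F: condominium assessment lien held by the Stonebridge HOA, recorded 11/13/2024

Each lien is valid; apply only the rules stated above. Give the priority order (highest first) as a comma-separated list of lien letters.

D, F, A, E, C, B

Effective dates after the stated exceptions: A's effective date is 3/19/2025, when work began; B was recorded 55 days after the deed — beyond 20 days — so no relation-back applies; C's effective date is 10/26/2026, when work began.
D, as an ad valorem tax lien, has superpriority and ranks first.
Remaining liens by effective date: F (11/13/2024), A (3/19/2025), E (12/22/2025), C (10/26/2026), B (11/9/2026).
Since A is not senior to F, the subordination leaves the order unchanged.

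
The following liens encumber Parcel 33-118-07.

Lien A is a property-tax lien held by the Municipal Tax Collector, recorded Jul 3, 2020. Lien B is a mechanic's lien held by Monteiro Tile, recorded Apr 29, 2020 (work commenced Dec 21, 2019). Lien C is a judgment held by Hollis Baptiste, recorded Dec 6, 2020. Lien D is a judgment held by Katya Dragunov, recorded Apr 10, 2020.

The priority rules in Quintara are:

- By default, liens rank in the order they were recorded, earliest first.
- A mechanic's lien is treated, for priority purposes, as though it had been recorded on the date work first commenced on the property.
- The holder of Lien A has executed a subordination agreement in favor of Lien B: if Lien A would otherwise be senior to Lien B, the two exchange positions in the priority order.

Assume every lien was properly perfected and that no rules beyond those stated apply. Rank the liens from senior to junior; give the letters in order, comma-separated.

B, D, A, C

Effective dates after the stated exceptions: B relates back to Dec 21, 2019 (work commenced).
By effective date: B (Dec 21, 2019), D (Apr 10, 2020), A (Jul 3, 2020), C (Dec 6, 2020).
A already ranks below B; the subordination has no effect.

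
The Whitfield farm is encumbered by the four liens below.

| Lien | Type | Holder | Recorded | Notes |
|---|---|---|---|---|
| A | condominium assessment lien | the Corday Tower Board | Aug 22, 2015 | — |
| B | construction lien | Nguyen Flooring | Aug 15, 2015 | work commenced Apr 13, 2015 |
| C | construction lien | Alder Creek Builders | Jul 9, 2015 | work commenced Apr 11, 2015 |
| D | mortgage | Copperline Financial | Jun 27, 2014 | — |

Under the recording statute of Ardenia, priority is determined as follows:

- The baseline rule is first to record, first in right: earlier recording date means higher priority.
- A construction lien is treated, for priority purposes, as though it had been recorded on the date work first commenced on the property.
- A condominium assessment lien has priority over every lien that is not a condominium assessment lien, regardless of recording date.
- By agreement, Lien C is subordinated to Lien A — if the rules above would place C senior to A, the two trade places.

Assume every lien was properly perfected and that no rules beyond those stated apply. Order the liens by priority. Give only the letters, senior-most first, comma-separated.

Adjusting effective dates: B is treated as recorded Apr 13, 2015, the work-commencement date; C's effective date is Apr 11, 2015, when work began.
A, as a condominium assessment lien, has superpriority and ranks first.
The other liens, earliest effective date first: D (Jun 27, 2014), C (Apr 11, 2015), B (Apr 13, 2015).
Since C is not senior to A, the subordination leaves the order unchanged.

A, D, C, B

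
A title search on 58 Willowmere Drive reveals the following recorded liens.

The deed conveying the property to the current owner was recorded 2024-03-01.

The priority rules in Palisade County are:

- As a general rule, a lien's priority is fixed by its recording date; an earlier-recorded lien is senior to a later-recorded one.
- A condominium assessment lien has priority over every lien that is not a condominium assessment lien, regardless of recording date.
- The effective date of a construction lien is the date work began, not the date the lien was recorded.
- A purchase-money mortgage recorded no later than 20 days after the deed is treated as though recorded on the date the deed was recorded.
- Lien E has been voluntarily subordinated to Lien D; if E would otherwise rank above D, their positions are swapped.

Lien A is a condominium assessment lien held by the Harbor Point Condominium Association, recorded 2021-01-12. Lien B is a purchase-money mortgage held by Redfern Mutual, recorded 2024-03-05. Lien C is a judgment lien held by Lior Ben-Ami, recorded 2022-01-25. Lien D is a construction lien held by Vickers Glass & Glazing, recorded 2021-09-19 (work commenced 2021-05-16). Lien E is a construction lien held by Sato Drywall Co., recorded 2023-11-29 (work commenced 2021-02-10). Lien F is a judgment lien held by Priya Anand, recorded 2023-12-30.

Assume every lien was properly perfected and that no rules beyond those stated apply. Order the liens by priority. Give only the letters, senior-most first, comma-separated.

Adjusting effective dates: B relates back to the deed date 2024-03-01; D relates back to 2021-05-16 (work commenced); E's effective date is 2021-02-10, when work began.
A, as a condominium assessment lien, has superpriority and ranks first.
Among the remaining liens, by effective date: E (2021-02-10), D (2021-05-16), C (2022-01-25), F (2023-12-30), B (2024-03-01).
E is senior to D before the subordination, so the two trade places.

A, D, E, C, F, B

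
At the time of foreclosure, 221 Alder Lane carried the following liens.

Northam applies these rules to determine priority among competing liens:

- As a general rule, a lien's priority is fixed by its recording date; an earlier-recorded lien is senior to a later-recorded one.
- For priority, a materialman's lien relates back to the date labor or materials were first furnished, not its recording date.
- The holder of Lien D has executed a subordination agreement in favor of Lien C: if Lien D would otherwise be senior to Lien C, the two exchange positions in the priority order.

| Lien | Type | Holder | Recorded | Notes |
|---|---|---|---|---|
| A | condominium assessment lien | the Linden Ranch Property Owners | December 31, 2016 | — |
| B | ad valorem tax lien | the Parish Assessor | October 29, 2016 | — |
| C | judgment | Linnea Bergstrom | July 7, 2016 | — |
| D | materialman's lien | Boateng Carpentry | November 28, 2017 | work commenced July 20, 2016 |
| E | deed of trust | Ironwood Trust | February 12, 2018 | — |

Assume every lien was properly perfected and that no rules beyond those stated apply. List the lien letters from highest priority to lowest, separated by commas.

C, D, B, A, E

Effective dates after the stated exceptions: D's effective date is July 20, 2016, when work began.
By effective date: C (July 7, 2016), D (July 20, 2016), B (October 29, 2016), A (December 31, 2016), E (February 12, 2018).
D already ranks below C; the subordination has no effect.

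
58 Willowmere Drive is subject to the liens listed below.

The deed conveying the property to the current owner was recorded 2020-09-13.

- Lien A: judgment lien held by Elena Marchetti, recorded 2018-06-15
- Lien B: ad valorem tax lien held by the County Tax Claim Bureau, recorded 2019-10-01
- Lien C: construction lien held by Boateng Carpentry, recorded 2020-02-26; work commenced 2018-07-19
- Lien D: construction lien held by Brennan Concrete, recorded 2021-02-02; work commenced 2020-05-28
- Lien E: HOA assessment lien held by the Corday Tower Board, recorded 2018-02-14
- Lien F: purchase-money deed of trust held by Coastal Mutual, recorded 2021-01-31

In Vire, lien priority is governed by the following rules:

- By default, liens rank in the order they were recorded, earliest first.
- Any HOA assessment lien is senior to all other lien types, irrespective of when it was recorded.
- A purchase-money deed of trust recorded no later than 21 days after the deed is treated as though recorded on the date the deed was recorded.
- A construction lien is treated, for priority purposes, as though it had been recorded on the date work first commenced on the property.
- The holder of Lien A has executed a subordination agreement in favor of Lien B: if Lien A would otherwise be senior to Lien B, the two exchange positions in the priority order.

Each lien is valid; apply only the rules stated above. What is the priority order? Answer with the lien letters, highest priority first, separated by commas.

E, B, C, A, D, F

Effective dates: C is treated as recorded 2018-07-19, the work-commencement date; D is treated as recorded 2020-05-28, the work-commencement date; F missed the 21-day window (140 days after the deed), so its recording date stands.
E is an HOA assessment lien and takes priority over every other lien.
Ordering the rest by effective date: A (2018-06-15), C (2018-07-19), B (2019-10-01), D (2020-05-28), F (2021-01-31).
A is senior to B before the subordination, so the two trade places.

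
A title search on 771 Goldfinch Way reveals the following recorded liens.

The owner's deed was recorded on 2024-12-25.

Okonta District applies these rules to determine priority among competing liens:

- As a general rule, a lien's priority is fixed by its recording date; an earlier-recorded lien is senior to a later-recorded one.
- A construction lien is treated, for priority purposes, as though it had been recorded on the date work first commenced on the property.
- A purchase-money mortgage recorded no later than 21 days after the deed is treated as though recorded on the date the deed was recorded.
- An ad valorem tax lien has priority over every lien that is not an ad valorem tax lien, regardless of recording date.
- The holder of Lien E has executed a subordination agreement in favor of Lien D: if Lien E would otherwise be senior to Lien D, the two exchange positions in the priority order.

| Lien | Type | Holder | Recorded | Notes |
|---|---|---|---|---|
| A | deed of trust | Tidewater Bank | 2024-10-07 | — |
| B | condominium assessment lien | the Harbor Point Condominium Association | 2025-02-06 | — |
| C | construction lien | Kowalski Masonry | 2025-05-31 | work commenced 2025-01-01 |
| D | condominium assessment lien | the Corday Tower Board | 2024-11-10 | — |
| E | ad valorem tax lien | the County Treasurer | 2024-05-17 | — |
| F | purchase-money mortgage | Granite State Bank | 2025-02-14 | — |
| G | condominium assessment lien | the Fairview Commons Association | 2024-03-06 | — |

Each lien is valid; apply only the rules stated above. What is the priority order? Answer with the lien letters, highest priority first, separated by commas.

D, G, A, E, C, B, F

Adjusting effective dates: C's effective date is 2025-01-01, when work began; F was recorded 51 days after the deed — beyond 21 days — so no relation-back applies.
E is an ad valorem tax lien, so it outranks all other liens regardless of date.
Among the remaining liens, by effective date: G (2024-03-06), A (2024-10-07), D (2024-11-10), C (2025-01-01), B (2025-02-06), F (2025-02-14).
E is senior to D before the subordination, so the two trade places.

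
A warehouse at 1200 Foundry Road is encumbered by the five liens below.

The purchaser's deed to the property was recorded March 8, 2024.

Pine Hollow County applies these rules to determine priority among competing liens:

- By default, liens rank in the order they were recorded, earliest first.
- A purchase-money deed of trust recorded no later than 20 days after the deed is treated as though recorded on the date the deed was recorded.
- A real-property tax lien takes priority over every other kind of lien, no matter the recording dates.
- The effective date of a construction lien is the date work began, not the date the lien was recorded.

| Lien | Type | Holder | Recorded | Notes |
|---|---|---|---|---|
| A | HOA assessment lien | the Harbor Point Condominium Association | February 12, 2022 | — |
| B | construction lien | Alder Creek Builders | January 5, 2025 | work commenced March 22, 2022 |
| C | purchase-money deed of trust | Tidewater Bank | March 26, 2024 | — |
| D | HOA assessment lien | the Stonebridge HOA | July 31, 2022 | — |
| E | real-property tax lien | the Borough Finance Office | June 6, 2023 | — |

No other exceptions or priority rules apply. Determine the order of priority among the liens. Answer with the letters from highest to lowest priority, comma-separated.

First, effective dates: B relates back to March 22, 2022 (work commenced); C was recorded within the 20-day window, so its effective date is the deed date March 8, 2024.
E is a real-property tax lien and takes priority over every other lien.
Ordering the rest by effective date: A (February 12, 2022), B (March 22, 2022), D (July 31, 2022), C (March 8, 2024).

E, A, B, D, C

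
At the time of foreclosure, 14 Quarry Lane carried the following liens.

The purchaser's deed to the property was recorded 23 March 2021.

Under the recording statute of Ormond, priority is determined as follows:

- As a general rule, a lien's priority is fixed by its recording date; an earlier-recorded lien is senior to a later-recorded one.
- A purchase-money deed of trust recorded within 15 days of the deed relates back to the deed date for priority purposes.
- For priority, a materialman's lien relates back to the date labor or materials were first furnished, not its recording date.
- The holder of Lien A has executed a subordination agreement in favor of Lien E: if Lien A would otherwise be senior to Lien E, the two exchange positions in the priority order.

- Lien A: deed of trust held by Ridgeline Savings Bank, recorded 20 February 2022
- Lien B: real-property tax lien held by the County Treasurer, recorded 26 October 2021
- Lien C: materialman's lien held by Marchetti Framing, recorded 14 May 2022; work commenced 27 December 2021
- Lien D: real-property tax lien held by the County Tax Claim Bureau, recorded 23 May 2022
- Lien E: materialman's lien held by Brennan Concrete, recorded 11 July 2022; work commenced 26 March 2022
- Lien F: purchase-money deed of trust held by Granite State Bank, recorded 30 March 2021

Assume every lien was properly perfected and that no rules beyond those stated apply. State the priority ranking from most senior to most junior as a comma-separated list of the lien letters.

Effective dates: C's effective date is 27 December 2021, when work began; E is treated as recorded 26 March 2022, the work-commencement date; F relates back to the deed date 23 March 2021.
Sorted by effective date: F (23 March 2021), B (26 October 2021), C (27 December 2021), A (20 February 2022), E (26 March 2022), D (23 May 2022).
A is senior to E before the subordination, so the two trade places.

F, B, C, E, A, D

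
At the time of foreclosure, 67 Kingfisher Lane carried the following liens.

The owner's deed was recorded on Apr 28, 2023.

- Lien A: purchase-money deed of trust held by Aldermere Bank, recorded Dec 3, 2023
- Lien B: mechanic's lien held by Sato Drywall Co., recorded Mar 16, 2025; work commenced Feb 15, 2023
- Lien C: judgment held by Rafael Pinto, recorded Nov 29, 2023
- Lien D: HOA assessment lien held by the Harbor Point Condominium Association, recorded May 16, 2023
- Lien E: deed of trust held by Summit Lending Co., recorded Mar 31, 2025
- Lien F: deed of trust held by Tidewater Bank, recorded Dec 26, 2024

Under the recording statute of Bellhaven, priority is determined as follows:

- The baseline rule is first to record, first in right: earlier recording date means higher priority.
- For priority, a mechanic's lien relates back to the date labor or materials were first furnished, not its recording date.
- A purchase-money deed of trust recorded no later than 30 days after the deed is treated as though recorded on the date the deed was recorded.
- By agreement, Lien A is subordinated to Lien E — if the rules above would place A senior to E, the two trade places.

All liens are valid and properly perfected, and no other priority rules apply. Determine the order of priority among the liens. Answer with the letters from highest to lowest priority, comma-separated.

Adjusting effective dates: A was recorded 219 days after the deed — beyond 30 days — so no relation-back applies; B relates back to Feb 15, 2023 (work commenced).
By effective date, earliest first: B (Feb 15, 2023), D (May 16, 2023), C (Nov 29, 2023), A (Dec 3, 2023), F (Dec 26, 2024), E (Mar 31, 2025).
The subordination applies — A was senior to E — so A and E swap.

B, D, C, E, F, A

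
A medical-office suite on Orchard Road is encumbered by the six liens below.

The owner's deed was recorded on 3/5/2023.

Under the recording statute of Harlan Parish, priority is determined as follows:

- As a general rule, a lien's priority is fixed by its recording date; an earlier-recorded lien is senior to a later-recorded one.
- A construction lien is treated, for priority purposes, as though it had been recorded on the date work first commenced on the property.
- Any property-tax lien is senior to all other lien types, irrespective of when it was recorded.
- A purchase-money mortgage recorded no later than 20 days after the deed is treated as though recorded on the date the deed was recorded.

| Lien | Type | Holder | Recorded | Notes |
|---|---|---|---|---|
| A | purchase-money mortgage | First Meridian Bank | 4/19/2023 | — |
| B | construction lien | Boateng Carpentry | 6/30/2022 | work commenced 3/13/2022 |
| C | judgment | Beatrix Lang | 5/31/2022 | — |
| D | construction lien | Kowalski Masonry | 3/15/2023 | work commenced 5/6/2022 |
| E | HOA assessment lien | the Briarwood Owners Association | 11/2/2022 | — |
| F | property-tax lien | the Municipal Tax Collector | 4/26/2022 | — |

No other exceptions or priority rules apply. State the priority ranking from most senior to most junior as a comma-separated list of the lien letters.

Effective dates: A missed the 20-day window (45 days after the deed), so its recording date stands; B relates back to 3/13/2022 (work commenced); D relates back to 5/6/2022 (work commenced).
F is a property-tax lien, so it outranks all other liens regardless of date.
Ordering the rest by effective date: B (3/13/2022), D (5/6/2022), C (5/31/2022), E (11/2/2022), A (4/19/2023).

F, B, D, C, E, A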